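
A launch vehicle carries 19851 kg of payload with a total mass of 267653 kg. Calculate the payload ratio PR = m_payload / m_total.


PR = 19851 / 267653 = 0.0742

0.0742


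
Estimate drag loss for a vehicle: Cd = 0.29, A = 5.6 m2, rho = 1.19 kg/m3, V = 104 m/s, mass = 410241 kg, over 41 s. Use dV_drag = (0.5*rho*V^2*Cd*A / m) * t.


D = 0.5 * 1.19 * 104^2 * 0.29 * 5.6 = 10451.28 N
a = 10451.28 / 410241 = 0.0255 m/s2
dV = 0.0255 * 41 = 1.0 m/s

1.0 m/s


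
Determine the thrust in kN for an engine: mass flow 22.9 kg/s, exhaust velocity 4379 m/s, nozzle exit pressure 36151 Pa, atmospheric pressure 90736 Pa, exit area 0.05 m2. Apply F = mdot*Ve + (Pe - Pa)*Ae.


F = 22.9 * 4379 + (36151 - 90736) * 0.05 = 97550.0 N = 97.5 kN

97.5 kN


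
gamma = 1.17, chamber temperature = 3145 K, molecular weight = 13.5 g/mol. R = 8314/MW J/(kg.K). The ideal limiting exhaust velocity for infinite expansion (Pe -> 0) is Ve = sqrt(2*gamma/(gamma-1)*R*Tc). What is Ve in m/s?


R = 8314 / 13.5 = 615.85 J/(kg.K)
Ve = sqrt(2 * 1.17 / (1.17 - 1) * 615.85 * 3145) = 5163 m/s

5163 m/s


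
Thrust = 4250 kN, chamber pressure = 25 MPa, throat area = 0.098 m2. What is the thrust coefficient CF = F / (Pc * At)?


CF = 4250000 / (25e6 * 0.098) = 1.73

1.73


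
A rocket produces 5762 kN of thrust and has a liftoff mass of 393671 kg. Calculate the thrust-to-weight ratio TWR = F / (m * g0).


TWR = 5762000 / (393671 * 9.81) = 1.49

1.49


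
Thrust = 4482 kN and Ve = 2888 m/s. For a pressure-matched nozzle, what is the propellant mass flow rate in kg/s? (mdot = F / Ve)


mdot = F / Ve = 4482000 / 2888 = 1551.9 kg/s

1551.9 kg/s


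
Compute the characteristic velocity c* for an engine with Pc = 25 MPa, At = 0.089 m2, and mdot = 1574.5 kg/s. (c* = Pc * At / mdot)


c* = 25e6 * 0.089 / 1574.5 = 1413 m/s

1413 m/s


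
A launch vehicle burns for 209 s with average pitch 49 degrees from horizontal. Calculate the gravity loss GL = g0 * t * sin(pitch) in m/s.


GL = 9.81 * 209 * sin(49 deg) = 1547 m/s

1547 m/s


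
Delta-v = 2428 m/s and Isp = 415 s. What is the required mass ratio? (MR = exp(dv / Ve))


Ve = 415 * 9.81 = 4071.15 m/s
MR = exp(2428 / 4071.15) = 1.816

1.816


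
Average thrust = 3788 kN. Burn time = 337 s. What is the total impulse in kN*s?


It = 3788 * 337 = 1276556 kN*s

1276556 kN*s


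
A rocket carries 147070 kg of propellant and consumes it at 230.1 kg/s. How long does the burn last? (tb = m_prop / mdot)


tb = 147070 / 230.1 = 639.2 s

639.2 s


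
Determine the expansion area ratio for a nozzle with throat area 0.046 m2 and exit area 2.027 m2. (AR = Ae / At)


AR = 2.027 / 0.046 = 44.1

44.1


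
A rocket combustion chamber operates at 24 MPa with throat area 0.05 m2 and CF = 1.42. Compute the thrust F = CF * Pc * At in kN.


F = 1.42 * 24e6 * 0.05 = 1.7040e+06 N = 1704.0 kN

1704.0 kN


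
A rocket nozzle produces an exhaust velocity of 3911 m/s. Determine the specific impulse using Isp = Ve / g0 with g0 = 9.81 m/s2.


Isp = Ve / g0 = 3911 / 9.81 = 398.7 s

398.7 s


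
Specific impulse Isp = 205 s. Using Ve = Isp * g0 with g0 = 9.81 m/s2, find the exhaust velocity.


Ve = Isp * g0 = 205 * 9.81 = 2011.1 m/s

2011.1 m/s


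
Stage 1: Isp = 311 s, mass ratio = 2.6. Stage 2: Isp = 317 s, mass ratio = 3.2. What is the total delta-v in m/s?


dV1 = 311 * 9.81 * ln(2.6) = 2915.2 m/s
dV2 = 317 * 9.81 * ln(3.2) = 3617.1 m/s
Total dV = 2915.2 + 3617.1 = 6532.3 m/s ~ 6532 m/s

6532 m/s


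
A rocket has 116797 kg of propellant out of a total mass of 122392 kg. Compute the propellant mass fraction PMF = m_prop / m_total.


PMF = 116797 / 122392 = 0.954

0.954


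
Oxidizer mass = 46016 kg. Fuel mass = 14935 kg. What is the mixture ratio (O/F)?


MR = 46016 / 14935 = 3.08

3.08


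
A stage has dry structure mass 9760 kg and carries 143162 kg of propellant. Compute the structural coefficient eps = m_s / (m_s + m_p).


eps = 9760 / (9760 + 143162) = 0.0638

0.0638


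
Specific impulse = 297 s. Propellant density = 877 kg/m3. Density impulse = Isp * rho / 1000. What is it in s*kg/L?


rho*Isp = 297 * 877 / 1000 = 260 s*kg/L

260 s*kg/L


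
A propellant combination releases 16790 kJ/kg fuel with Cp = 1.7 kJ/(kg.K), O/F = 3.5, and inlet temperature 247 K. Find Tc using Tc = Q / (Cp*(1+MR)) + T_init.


Tc = 16790 / (1.7 * (1 + 3.5)) + 247 = 2442 K

2442 K


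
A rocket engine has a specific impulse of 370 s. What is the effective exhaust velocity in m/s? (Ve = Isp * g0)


Ve = Isp * g0 = 370 * 9.81 = 3629.7 m/s

3629.7 m/s


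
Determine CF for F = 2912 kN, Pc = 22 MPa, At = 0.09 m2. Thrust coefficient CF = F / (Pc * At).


CF = 2912000 / (22e6 * 0.09) = 1.47

1.47


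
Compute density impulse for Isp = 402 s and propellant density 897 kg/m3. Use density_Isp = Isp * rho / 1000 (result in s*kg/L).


rho*Isp = 402 * 897 / 1000 = 361 s*kg/L

361 s*kg/L


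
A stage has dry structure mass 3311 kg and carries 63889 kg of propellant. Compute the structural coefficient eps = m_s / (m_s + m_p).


eps = 3311 / (3311 + 63889) = 0.0493

0.0493


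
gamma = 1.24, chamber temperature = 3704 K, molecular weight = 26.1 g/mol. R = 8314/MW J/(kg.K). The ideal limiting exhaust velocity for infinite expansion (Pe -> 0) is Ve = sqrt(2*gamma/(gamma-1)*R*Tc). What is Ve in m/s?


R = 8314 / 26.1 = 318.54 J/(kg.K)
Ve = sqrt(2 * 1.24 / (1.24 - 1) * 318.54 * 3704) = 3492 m/s

3492 m/s


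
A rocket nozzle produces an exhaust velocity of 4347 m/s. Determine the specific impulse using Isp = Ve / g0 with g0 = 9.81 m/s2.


Isp = Ve / g0 = 4347 / 9.81 = 443.1 s

443.1 s


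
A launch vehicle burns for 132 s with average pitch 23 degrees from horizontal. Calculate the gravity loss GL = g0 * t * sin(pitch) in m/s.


GL = 9.81 * 132 * sin(23 deg) = 506 m/s

506 m/s


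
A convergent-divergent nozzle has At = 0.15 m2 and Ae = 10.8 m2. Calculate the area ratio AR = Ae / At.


AR = 10.8 / 0.15 = 72.0

72.0


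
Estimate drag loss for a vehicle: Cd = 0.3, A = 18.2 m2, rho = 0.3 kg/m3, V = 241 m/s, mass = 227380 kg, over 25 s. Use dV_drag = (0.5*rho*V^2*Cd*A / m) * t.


D = 0.5 * 0.3 * 241^2 * 0.3 * 18.2 = 47568.34 N
a = 47568.34 / 227380 = 0.2092 m/s2
dV = 0.2092 * 25 = 5.2 m/s

5.2 m/s


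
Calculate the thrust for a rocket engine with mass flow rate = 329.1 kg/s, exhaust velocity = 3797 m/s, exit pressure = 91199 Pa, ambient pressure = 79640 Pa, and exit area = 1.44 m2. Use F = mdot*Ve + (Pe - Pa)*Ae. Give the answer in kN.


F = 329.1 * 3797 + (91199 - 79640) * 1.44 = 1.2662e+06 N = 1266.2 kN

1266.2 kN


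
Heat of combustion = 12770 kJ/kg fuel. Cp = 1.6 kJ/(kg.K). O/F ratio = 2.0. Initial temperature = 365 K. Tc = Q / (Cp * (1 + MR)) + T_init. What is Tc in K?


Tc = 12770 / (1.6 * (1 + 2.0)) + 365 = 3025 K

3025 K


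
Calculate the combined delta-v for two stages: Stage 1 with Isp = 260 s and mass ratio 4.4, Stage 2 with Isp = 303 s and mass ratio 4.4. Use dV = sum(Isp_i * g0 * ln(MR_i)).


dV1 = 260 * 9.81 * ln(4.4) = 3779.0 m/s
dV2 = 303 * 9.81 * ln(4.4) = 4404.0 m/s
Total dV = 3779.0 + 4404.0 = 8183.0 m/s ~ 8183 m/s

8183 m/s


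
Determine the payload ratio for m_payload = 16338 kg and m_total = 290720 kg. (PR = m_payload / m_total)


PR = 16338 / 290720 = 0.0562

0.0562


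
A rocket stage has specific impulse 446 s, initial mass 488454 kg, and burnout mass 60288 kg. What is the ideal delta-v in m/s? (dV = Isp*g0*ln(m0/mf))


Ve = 446 * 9.81 = 4375.26 m/s
dV = 4375.26 * ln(488454/60288) = 9154 m/s

9154 m/s


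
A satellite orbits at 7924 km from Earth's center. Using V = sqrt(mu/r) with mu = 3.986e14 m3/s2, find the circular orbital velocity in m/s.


V = sqrt(3.986e14 / 7924000) = 7092 m/s

7092 m/s


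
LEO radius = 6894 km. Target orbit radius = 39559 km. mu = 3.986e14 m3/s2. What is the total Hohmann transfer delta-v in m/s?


V1 = sqrt(mu/r1) = 7603.84 m/s
dV1 = V1*(sqrt(2*r2/(r1+r2)) - 1) = 2319.63 m/s
V2 = sqrt(mu/r2) = 3174.29 m/s
dV2 = V2*(1 - sqrt(2*r1/(r1+r2))) = 1444.91 m/s
Total dV = 3765 m/s

3765 m/s


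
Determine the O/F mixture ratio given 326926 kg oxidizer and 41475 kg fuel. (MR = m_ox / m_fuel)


MR = 326926 / 41475 = 7.88

7.88


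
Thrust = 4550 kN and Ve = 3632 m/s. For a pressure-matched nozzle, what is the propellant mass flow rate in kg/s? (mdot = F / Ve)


mdot = F / Ve = 4550000 / 3632 = 1252.8 kg/s

1252.8 kg/s


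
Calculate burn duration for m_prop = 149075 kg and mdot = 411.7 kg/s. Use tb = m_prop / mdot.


tb = 149075 / 411.7 = 362.1 s

362.1 s


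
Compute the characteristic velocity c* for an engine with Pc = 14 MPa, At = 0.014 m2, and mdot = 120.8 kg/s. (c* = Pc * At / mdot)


c* = 14e6 * 0.014 / 120.8 = 1623 m/s

1623 m/s


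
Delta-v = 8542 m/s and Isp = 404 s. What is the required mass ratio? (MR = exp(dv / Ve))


Ve = 404 * 9.81 = 3963.24 m/s
MR = exp(8542 / 3963.24) = 8.631

8.631


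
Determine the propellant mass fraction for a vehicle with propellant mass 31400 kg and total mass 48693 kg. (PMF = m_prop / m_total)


PMF = 31400 / 48693 = 0.645

0.645


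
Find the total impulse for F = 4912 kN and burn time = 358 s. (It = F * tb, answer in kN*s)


It = 4912 * 358 = 1758496 kN*s

1758496 kN*s


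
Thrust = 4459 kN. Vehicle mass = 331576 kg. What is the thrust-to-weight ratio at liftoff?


TWR = 4459000 / (331576 * 9.81) = 1.37

1.37


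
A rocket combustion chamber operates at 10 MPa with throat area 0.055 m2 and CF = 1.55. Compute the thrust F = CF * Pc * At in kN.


F = 1.55 * 10e6 * 0.055 = 852500.0 N = 852.5 kN

852.5 kN


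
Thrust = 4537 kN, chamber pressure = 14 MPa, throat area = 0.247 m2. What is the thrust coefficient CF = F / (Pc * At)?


CF = 4537000 / (14e6 * 0.247) = 1.31

1.31


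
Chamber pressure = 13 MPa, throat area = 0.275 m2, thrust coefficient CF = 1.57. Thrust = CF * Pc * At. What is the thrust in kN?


F = 1.57 * 13e6 * 0.275 = 5.6128e+06 N = 5612.8 kN

5612.8 kN


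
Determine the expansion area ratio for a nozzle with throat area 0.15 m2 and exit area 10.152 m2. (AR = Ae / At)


AR = 10.152 / 0.15 = 67.7

67.7


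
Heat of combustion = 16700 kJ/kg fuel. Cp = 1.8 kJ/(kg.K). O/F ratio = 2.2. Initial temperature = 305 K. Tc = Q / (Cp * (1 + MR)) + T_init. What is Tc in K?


Tc = 16700 / (1.8 * (1 + 2.2)) + 305 = 3204 K

3204 K


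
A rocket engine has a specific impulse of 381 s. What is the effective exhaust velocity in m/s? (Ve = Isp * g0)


Ve = Isp * g0 = 381 * 9.81 = 3737.6 m/s

3737.6 m/s


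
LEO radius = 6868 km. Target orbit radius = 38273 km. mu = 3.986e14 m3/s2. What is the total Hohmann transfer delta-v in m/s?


V1 = sqrt(mu/r1) = 7618.22 m/s
dV1 = V1*(sqrt(2*r2/(r1+r2)) - 1) = 2302.18 m/s
V2 = sqrt(mu/r2) = 3227.17 m/s
dV2 = V2*(1 - sqrt(2*r1/(r1+r2))) = 1446.98 m/s
Total dV = 3749 m/s

3749 m/s


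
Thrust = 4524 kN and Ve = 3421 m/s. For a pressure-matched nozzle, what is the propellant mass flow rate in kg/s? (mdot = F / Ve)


mdot = F / Ve = 4524000 / 3421 = 1322.4 kg/s

1322.4 kg/s


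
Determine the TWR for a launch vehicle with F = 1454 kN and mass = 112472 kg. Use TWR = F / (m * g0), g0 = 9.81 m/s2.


TWR = 1454000 / (112472 * 9.81) = 1.32

1.32


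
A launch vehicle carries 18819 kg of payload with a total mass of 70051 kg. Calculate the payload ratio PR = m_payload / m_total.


PR = 18819 / 70051 = 0.2686

0.2686


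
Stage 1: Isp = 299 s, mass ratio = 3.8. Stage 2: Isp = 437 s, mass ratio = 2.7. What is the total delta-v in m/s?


dV1 = 299 * 9.81 * ln(3.8) = 3915.8 m/s
dV2 = 437 * 9.81 * ln(2.7) = 4258.0 m/s
Total dV = 3915.8 + 4258.0 = 8173.8 m/s ~ 8174 m/s

8174 m/s


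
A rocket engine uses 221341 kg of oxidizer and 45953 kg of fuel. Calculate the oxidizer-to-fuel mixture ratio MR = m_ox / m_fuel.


MR = 221341 / 45953 = 4.82

4.82


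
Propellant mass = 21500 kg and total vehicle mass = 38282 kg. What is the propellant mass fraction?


PMF = 21500 / 38282 = 0.562

0.562


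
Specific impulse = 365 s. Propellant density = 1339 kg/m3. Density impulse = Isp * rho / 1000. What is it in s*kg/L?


rho*Isp = 365 * 1339 / 1000 = 489 s*kg/L

489 s*kg/L


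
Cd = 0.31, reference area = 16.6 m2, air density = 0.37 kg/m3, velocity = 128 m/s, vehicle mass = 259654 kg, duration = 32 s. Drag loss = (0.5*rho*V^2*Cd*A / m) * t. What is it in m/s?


D = 0.5 * 0.37 * 128^2 * 0.31 * 16.6 = 15597.73 N
a = 15597.73 / 259654 = 0.0601 m/s2
dV = 0.0601 * 32 = 1.9 m/s

1.9 m/s


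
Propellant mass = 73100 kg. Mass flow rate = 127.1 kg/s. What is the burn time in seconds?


tb = 73100 / 127.1 = 575.1 s

575.1 s


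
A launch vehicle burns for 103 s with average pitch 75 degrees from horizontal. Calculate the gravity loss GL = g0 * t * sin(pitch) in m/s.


GL = 9.81 * 103 * sin(75 deg) = 976 m/s

976 m/s


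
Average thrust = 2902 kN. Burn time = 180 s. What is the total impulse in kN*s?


It = 2902 * 180 = 522360 kN*s

522360 kN*s


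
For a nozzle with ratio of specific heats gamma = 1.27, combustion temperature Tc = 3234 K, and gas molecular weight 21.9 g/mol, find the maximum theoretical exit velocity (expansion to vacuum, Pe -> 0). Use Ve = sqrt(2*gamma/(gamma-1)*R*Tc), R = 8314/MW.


R = 8314 / 21.9 = 379.63 J/(kg.K)
Ve = sqrt(2 * 1.27 / (1.27 - 1) * 379.63 * 3234) = 3399 m/s

3399 m/s


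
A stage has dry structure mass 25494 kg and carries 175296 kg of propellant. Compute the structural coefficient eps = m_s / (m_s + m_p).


eps = 25494 / (25494 + 175296) = 0.127

0.127


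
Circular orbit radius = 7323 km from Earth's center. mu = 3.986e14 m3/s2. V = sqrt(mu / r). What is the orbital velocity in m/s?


V = sqrt(3.986e14 / 7323000) = 7378 m/s

7378 m/s


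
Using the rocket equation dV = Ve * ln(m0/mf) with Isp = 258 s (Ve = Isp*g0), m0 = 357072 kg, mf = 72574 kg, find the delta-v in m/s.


Ve = 258 * 9.81 = 2530.98 m/s
dV = 2530.98 * ln(357072/72574) = 4033 m/s

4033 m/s


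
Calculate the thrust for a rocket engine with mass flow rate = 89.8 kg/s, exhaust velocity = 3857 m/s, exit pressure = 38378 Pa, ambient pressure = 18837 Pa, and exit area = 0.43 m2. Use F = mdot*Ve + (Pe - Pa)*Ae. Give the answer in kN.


F = 89.8 * 3857 + (38378 - 18837) * 0.43 = 354761.0 N = 354.8 kN

354.8 kN


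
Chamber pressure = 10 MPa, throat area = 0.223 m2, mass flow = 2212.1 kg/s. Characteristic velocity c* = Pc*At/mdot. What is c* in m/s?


c* = 10e6 * 0.223 / 2212.1 = 1008 m/s

1008 m/s


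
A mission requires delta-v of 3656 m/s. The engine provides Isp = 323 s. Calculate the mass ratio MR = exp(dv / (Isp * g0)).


Ve = 323 * 9.81 = 3168.63 m/s
MR = exp(3656 / 3168.63) = 3.17

3.17


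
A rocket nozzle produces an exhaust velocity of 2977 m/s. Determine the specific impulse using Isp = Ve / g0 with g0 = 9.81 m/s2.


Isp = Ve / g0 = 2977 / 9.81 = 303.5 s

303.5 s


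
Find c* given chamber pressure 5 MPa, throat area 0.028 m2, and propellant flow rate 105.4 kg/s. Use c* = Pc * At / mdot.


c* = 5e6 * 0.028 / 105.4 = 1328 m/s

1328 m/s


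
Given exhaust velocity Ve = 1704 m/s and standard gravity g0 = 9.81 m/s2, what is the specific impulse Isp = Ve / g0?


Isp = Ve / g0 = 1704 / 9.81 = 173.7 s

173.7 s


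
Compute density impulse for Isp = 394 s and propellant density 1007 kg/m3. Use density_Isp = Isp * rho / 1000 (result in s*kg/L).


rho*Isp = 394 * 1007 / 1000 = 397 s*kg/L

397 s*kg/L


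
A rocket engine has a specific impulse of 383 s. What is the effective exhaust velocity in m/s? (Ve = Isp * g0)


Ve = Isp * g0 = 383 * 9.81 = 3757.2 m/s

3757.2 m/s


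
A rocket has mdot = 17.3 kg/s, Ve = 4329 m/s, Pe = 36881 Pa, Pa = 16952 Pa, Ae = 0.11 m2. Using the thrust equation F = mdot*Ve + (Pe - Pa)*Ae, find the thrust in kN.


F = 17.3 * 4329 + (36881 - 16952) * 0.11 = 77084.0 N = 77.1 kN

77.1 kN


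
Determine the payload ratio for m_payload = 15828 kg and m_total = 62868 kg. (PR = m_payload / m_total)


PR = 15828 / 62868 = 0.2518

0.2518


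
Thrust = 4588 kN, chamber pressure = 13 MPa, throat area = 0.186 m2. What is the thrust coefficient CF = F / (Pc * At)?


CF = 4588000 / (13e6 * 0.186) = 1.9

1.9


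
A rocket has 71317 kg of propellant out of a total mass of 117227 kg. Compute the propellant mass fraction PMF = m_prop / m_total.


PMF = 71317 / 117227 = 0.608

0.608


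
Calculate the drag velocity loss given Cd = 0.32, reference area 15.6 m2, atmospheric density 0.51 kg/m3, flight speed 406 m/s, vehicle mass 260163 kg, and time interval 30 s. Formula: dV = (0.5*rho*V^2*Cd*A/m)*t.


D = 0.5 * 0.51 * 406^2 * 0.32 * 15.6 = 209829.63 N
a = 209829.63 / 260163 = 0.8065 m/s2
dV = 0.8065 * 30 = 24.2 m/s

24.2 m/s


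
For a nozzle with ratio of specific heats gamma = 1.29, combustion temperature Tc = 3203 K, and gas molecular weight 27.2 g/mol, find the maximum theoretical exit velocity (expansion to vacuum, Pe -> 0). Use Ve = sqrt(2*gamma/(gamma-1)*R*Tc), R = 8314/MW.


R = 8314 / 27.2 = 305.66 J/(kg.K)
Ve = sqrt(2 * 1.29 / (1.29 - 1) * 305.66 * 3203) = 2951 m/s

2951 m/s


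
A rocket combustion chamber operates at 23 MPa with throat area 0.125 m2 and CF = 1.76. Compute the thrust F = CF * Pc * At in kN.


F = 1.76 * 23e6 * 0.125 = 5.0600e+06 N = 5060.0 kN

5060.0 kN


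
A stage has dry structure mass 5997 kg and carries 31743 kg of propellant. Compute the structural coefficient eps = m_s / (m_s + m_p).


eps = 5997 / (5997 + 31743) = 0.1589

0.1589


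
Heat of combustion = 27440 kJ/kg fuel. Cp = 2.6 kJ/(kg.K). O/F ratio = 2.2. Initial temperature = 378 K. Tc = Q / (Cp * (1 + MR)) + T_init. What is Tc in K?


Tc = 27440 / (2.6 * (1 + 2.2)) + 378 = 3676 K

3676 K


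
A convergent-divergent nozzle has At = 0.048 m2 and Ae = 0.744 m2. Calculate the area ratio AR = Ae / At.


AR = 0.744 / 0.048 = 15.5

15.5


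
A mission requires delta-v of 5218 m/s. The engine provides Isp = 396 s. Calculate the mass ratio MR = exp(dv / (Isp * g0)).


Ve = 396 * 9.81 = 3884.76 m/s
MR = exp(5218 / 3884.76) = 3.831

3.831


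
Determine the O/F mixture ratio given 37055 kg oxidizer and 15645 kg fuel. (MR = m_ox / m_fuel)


MR = 37055 / 15645 = 2.37

2.37


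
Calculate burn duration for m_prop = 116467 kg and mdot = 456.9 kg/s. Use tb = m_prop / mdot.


tb = 116467 / 456.9 = 254.9 s

254.9 s


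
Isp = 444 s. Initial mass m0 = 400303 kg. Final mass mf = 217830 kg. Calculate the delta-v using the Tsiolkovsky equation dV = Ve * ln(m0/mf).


Ve = 444 * 9.81 = 4355.64 m/s
dV = 4355.64 * ln(400303/217830) = 2650 m/s

2650 m/s


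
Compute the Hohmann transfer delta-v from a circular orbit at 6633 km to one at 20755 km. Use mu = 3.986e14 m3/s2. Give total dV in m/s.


V1 = sqrt(mu/r1) = 7752.0 m/s
dV1 = V1*(sqrt(2*r2/(r1+r2)) - 1) = 1791.55 m/s
V2 = sqrt(mu/r2) = 4382.35 m/s
dV2 = V2*(1 - sqrt(2*r1/(r1+r2))) = 1332.37 m/s
Total dV = 3124 m/s

3124 m/s


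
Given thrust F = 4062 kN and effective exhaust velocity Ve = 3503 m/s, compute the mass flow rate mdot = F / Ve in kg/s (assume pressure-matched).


mdot = F / Ve = 4062000 / 3503 = 1159.6 kg/s

1159.6 kg/s


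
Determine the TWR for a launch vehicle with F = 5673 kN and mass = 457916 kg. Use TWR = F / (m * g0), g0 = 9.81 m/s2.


TWR = 5673000 / (457916 * 9.81) = 1.26

1.26


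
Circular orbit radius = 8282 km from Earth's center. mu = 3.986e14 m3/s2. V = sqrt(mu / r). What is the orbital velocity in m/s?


V = sqrt(3.986e14 / 8282000) = 6937 m/s

6937 m/s


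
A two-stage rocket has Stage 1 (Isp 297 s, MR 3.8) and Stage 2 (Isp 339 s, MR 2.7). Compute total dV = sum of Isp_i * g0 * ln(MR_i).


dV1 = 297 * 9.81 * ln(3.8) = 3889.6 m/s
dV2 = 339 * 9.81 * ln(2.7) = 3303.1 m/s
Total dV = 3889.6 + 3303.1 = 7192.7 m/s ~ 7193 m/s

7193 m/s


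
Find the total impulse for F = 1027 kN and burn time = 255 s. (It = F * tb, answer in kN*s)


It = 1027 * 255 = 261885 kN*s

261885 kN*s


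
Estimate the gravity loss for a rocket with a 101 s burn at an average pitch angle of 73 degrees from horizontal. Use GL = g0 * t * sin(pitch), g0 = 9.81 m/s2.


GL = 9.81 * 101 * sin(73 deg) = 948 m/s

948 m/s


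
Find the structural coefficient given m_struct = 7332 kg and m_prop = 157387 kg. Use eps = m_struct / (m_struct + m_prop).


eps = 7332 / (7332 + 157387) = 0.0445

0.0445


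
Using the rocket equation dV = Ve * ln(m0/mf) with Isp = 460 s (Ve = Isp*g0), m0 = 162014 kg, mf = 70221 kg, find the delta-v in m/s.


Ve = 460 * 9.81 = 4512.6 m/s
dV = 4512.6 * ln(162014/70221) = 3773 m/s

3773 m/s


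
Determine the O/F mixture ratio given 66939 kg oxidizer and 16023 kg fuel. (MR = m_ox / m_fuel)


MR = 66939 / 16023 = 4.18

4.18


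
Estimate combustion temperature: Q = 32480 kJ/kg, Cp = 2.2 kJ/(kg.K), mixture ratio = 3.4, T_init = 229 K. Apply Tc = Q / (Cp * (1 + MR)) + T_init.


Tc = 32480 / (2.2 * (1 + 3.4)) + 229 = 3584 K

3584 K


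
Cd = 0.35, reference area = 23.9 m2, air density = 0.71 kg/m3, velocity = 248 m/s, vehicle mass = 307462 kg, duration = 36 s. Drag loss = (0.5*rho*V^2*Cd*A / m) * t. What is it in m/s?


D = 0.5 * 0.71 * 248^2 * 0.35 * 23.9 = 182640.74 N
a = 182640.74 / 307462 = 0.594 m/s2
dV = 0.594 * 36 = 21.4 m/s

21.4 m/s


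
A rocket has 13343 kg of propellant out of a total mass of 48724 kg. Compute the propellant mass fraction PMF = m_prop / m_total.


PMF = 13343 / 48724 = 0.274

0.274


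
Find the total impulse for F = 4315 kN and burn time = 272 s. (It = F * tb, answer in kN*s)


It = 4315 * 272 = 1173680 kN*s

1173680 kN*s


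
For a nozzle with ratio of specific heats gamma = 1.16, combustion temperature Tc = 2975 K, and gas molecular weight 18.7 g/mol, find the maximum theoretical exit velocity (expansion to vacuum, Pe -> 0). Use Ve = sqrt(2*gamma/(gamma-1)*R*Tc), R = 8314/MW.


R = 8314 / 18.7 = 444.6 J/(kg.K)
Ve = sqrt(2 * 1.16 / (1.16 - 1) * 444.6 * 2975) = 4379 m/s

4379 m/s


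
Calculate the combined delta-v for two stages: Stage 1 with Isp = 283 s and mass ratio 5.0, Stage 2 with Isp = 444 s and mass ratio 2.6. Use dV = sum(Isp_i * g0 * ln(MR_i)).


dV1 = 283 * 9.81 * ln(5.0) = 4468.2 m/s
dV2 = 444 * 9.81 * ln(2.6) = 4161.9 m/s
Total dV = 4468.2 + 4161.9 = 8630.1 m/s ~ 8630 m/s

8630 m/s


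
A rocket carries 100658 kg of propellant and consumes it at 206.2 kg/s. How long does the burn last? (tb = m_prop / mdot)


tb = 100658 / 206.2 = 488.2 s

488.2 s


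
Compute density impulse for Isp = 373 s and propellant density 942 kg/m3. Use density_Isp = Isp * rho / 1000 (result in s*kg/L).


rho*Isp = 373 * 942 / 1000 = 351 s*kg/L

351 s*kg/L


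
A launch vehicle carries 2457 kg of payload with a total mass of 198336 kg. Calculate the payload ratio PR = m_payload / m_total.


PR = 2457 / 198336 = 0.0124

0.0124


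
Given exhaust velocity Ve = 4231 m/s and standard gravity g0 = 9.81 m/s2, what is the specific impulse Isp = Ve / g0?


Isp = Ve / g0 = 4231 / 9.81 = 431.3 s

431.3 s


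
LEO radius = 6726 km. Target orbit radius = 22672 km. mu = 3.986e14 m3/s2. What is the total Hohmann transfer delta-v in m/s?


V1 = sqrt(mu/r1) = 7698.22 m/s
dV1 = V1*(sqrt(2*r2/(r1+r2)) - 1) = 1862.52 m/s
V2 = sqrt(mu/r2) = 4192.99 m/s
dV2 = V2*(1 - sqrt(2*r1/(r1+r2))) = 1356.65 m/s
Total dV = 3219 m/s

3219 m/s


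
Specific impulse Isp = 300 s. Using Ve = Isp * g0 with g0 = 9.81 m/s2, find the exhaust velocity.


Ve = Isp * g0 = 300 * 9.81 = 2943.0 m/s

2943.0 m/s


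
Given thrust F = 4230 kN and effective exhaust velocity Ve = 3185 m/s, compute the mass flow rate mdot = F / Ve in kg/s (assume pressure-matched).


mdot = F / Ve = 4230000 / 3185 = 1328.1 kg/s

1328.1 kg/s


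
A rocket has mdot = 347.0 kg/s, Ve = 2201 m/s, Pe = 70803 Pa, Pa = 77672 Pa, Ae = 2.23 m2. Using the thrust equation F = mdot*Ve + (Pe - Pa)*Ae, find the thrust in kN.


F = 347.0 * 2201 + (70803 - 77672) * 2.23 = 748429.0 N = 748.4 kN

748.4 kN


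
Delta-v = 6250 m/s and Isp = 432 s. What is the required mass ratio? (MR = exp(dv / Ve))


Ve = 432 * 9.81 = 4237.92 m/s
MR = exp(6250 / 4237.92) = 4.37

4.37


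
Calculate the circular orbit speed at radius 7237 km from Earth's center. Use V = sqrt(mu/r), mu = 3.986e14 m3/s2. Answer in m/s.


V = sqrt(3.986e14 / 7237000) = 7421 m/s

7421 m/s


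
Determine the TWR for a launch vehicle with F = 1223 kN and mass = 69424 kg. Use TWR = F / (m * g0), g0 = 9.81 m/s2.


TWR = 1223000 / (69424 * 9.81) = 1.8

1.8


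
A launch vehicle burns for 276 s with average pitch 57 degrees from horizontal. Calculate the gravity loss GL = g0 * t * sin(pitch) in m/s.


GL = 9.81 * 276 * sin(57 deg) = 2271 m/s

2271 m/s


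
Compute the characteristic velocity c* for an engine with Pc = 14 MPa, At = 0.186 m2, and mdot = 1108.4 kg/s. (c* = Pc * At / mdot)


c* = 14e6 * 0.186 / 1108.4 = 2349 m/s

2349 m/s


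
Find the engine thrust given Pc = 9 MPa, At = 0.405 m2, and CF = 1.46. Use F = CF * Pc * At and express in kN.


F = 1.46 * 9e6 * 0.405 = 5.3217e+06 N = 5321.7 kN

5321.7 kN


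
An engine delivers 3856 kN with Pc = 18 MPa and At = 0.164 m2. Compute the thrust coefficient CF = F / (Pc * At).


CF = 3856000 / (18e6 * 0.164) = 1.31

1.31


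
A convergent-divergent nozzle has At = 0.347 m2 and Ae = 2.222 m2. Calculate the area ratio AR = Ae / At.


AR = 2.222 / 0.347 = 6.4

6.4


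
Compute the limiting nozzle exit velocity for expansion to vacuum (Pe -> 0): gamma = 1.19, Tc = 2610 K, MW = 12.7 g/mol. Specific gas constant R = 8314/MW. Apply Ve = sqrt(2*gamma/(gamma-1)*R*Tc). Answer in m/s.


R = 8314 / 12.7 = 654.65 J/(kg.K)
Ve = sqrt(2 * 1.19 / (1.19 - 1) * 654.65 * 2610) = 4626 m/s

4626 m/s


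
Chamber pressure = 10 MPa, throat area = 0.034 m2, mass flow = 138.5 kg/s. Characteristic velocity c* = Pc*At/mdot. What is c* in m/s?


c* = 10e6 * 0.034 / 138.5 = 2455 m/s

2455 m/s


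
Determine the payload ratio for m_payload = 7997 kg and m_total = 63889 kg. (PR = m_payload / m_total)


PR = 7997 / 63889 = 0.1252

0.1252


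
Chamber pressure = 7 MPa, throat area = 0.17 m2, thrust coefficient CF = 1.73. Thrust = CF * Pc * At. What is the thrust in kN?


F = 1.73 * 7e6 * 0.17 = 2.0587e+06 N = 2058.7 kN

2058.7 kN


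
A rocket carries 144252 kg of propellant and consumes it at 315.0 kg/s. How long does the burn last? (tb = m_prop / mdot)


tb = 144252 / 315.0 = 457.9 s

457.9 s


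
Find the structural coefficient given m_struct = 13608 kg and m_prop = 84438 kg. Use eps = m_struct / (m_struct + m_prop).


eps = 13608 / (13608 + 84438) = 0.1388

0.1388


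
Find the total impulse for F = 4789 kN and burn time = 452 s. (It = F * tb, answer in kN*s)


It = 4789 * 452 = 2164628 kN*s

2164628 kN*s


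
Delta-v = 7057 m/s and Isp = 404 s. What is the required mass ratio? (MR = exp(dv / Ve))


Ve = 404 * 9.81 = 3963.24 m/s
MR = exp(7057 / 3963.24) = 5.933

5.933


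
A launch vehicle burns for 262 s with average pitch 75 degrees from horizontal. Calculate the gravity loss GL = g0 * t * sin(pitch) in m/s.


GL = 9.81 * 262 * sin(75 deg) = 2483 m/s

2483 m/s


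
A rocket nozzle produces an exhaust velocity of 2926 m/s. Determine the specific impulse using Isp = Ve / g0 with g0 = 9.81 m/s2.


Isp = Ve / g0 = 2926 / 9.81 = 298.3 s

298.3 s


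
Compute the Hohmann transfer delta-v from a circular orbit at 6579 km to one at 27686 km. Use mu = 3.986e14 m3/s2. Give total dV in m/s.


V1 = sqrt(mu/r1) = 7783.75 m/s
dV1 = V1*(sqrt(2*r2/(r1+r2)) - 1) = 2111.09 m/s
V2 = sqrt(mu/r2) = 3794.36 m/s
dV2 = V2*(1 - sqrt(2*r1/(r1+r2))) = 1443.06 m/s
Total dV = 3554 m/s

3554 m/s


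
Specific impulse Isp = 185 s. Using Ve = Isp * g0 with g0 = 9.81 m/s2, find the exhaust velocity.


Ve = Isp * g0 = 185 * 9.81 = 1814.9 m/s

1814.9 m/s


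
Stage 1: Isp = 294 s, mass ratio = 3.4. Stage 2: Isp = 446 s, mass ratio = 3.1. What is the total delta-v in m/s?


dV1 = 294 * 9.81 * ln(3.4) = 3529.5 m/s
dV2 = 446 * 9.81 * ln(3.1) = 4950.2 m/s
Total dV = 3529.5 + 4950.2 = 8479.7 m/s ~ 8480 m/s

8480 m/s


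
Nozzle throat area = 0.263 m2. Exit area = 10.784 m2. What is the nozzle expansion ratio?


AR = 10.784 / 0.263 = 41.0

41.0


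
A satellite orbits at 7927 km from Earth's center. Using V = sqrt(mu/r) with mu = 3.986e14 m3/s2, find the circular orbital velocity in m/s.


V = sqrt(3.986e14 / 7927000) = 7091 m/s

7091 m/s


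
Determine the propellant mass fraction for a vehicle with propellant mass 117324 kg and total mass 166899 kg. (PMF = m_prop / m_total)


PMF = 117324 / 166899 = 0.703

0.703


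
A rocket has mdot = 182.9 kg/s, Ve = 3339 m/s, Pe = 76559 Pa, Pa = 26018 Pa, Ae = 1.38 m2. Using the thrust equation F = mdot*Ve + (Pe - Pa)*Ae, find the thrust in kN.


F = 182.9 * 3339 + (76559 - 26018) * 1.38 = 680450.0 N = 680.5 kN

680.5 kN


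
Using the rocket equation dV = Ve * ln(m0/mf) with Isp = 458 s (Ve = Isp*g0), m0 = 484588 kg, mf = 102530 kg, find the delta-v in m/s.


Ve = 458 * 9.81 = 4492.98 m/s
dV = 4492.98 * ln(484588/102530) = 6978 m/s

6978 m/s


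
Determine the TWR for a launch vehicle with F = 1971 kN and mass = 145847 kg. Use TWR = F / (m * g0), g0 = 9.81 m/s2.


TWR = 1971000 / (145847 * 9.81) = 1.38

1.38


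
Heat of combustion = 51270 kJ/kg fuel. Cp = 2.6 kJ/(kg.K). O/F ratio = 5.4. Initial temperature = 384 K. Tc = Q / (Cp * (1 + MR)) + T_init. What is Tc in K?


Tc = 51270 / (2.6 * (1 + 5.4)) + 384 = 3465 K

3465 K


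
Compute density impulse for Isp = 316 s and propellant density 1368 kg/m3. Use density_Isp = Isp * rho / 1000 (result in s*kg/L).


rho*Isp = 316 * 1368 / 1000 = 432 s*kg/L

432 s*kg/L


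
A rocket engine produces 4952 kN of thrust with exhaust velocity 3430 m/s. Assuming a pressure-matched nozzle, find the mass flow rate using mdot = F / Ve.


mdot = F / Ve = 4952000 / 3430 = 1443.7 kg/s

1443.7 kg/s


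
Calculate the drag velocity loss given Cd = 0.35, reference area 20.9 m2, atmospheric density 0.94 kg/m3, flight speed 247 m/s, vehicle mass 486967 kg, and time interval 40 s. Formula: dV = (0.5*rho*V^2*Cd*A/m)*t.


D = 0.5 * 0.94 * 247^2 * 0.35 * 20.9 = 209751.99 N
a = 209751.99 / 486967 = 0.4307 m/s2
dV = 0.4307 * 40 = 17.2 m/s

17.2 m/s


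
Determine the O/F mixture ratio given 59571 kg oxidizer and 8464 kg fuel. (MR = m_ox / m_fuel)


MR = 59571 / 8464 = 7.04

7.04


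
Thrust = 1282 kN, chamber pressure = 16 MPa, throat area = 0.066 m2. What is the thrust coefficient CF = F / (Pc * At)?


CF = 1282000 / (16e6 * 0.066) = 1.21

1.21


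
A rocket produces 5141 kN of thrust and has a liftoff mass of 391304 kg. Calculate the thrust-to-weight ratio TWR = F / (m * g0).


TWR = 5141000 / (391304 * 9.81) = 1.34

1.34


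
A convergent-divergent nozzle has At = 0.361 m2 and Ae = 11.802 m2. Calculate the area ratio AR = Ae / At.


AR = 11.802 / 0.361 = 32.7

32.7


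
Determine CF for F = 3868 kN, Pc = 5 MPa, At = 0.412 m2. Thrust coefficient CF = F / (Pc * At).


CF = 3868000 / (5e6 * 0.412) = 1.88

1.88


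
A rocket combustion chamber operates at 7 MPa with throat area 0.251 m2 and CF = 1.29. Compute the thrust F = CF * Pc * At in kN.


F = 1.29 * 7e6 * 0.251 = 2.2665e+06 N = 2266.5 kN

2266.5 kN


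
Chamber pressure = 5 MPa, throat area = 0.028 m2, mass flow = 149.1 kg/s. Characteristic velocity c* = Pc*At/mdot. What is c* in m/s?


c* = 5e6 * 0.028 / 149.1 = 939 m/s

939 m/s


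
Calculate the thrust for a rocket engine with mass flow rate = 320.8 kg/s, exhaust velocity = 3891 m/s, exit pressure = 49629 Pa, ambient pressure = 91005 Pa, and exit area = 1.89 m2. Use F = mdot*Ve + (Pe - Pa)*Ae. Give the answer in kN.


F = 320.8 * 3891 + (49629 - 91005) * 1.89 = 1.1700e+06 N = 1170.0 kN

1170.0 kN


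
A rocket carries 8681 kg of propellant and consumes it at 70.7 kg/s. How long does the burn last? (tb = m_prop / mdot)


tb = 8681 / 70.7 = 122.8 s

122.8 s


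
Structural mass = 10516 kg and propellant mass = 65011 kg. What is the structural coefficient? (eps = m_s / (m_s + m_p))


eps = 10516 / (10516 + 65011) = 0.1392

0.1392


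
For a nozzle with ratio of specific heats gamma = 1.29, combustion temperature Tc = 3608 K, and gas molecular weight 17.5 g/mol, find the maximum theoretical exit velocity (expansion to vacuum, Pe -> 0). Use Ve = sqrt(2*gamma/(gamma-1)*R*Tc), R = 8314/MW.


R = 8314 / 17.5 = 475.09 J/(kg.K)
Ve = sqrt(2 * 1.29 / (1.29 - 1) * 475.09 * 3608) = 3905 m/s

3905 m/s


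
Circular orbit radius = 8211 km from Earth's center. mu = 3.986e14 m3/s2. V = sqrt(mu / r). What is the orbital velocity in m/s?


V = sqrt(3.986e14 / 8211000) = 6967 m/s

6967 m/s


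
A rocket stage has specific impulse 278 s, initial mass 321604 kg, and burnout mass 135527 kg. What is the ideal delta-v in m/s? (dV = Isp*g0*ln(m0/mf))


Ve = 278 * 9.81 = 2727.18 m/s
dV = 2727.18 * ln(321604/135527) = 2357 m/s

2357 m/s


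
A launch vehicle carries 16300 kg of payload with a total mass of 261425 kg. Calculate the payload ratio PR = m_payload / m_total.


PR = 16300 / 261425 = 0.0624

0.0624


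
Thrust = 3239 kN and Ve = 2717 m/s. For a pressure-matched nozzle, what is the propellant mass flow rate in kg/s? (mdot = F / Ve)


mdot = F / Ve = 3239000 / 2717 = 1192.1 kg/s

1192.1 kg/s


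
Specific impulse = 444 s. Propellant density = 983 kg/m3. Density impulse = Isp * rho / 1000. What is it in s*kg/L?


rho*Isp = 444 * 983 / 1000 = 436 s*kg/L

436 s*kg/L


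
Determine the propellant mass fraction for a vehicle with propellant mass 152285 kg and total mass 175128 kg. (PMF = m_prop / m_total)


PMF = 152285 / 175128 = 0.87

0.87


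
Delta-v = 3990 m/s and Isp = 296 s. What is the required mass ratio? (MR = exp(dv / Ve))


Ve = 296 * 9.81 = 2903.76 m/s
MR = exp(3990 / 2903.76) = 3.951

3.951


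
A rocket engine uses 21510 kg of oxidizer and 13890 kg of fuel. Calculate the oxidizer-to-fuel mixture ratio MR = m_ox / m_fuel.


MR = 21510 / 13890 = 1.55

1.55


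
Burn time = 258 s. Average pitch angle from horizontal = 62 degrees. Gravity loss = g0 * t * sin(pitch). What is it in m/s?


GL = 9.81 * 258 * sin(62 deg) = 2235 m/s

2235 m/s


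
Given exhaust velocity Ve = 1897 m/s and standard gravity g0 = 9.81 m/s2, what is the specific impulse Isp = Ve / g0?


Isp = Ve / g0 = 1897 / 9.81 = 193.4 s

193.4 s


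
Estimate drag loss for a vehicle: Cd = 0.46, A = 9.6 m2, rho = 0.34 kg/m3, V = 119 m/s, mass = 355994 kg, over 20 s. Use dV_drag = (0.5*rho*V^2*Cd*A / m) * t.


D = 0.5 * 0.34 * 119^2 * 0.46 * 9.6 = 10630.95 N
a = 10630.95 / 355994 = 0.0299 m/s2
dV = 0.0299 * 20 = 0.6 m/s

0.6 m/s


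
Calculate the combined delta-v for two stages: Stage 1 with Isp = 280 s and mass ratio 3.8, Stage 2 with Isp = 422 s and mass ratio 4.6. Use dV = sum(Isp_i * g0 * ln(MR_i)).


dV1 = 280 * 9.81 * ln(3.8) = 3667.0 m/s
dV2 = 422 * 9.81 * ln(4.6) = 6317.6 m/s
Total dV = 3667.0 + 6317.6 = 9984.6 m/s ~ 9985 m/s

9985 m/s


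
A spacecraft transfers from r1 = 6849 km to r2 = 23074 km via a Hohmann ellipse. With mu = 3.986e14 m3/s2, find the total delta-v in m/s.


V1 = sqrt(mu/r1) = 7628.78 m/s
dV1 = V1*(sqrt(2*r2/(r1+r2)) - 1) = 1845.12 m/s
V2 = sqrt(mu/r2) = 4156.3 m/s
dV2 = V2*(1 - sqrt(2*r1/(r1+r2))) = 1344.19 m/s
Total dV = 3189 m/s

3189 m/s


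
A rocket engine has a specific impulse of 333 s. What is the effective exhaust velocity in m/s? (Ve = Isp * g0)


Ve = Isp * g0 = 333 * 9.81 = 3266.7 m/s

3266.7 m/s


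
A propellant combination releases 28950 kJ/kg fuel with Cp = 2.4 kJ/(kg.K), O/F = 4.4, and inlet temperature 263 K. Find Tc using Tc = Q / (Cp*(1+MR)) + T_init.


Tc = 28950 / (2.4 * (1 + 4.4)) + 263 = 2497 K

2497 K


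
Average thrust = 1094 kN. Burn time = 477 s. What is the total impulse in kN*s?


It = 1094 * 477 = 521838 kN*s

521838 kN*s


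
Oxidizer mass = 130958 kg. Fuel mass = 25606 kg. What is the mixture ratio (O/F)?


MR = 130958 / 25606 = 5.11

5.11


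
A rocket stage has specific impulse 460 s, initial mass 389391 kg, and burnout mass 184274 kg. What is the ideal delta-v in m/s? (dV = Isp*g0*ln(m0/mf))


Ve = 460 * 9.81 = 4512.6 m/s
dV = 4512.6 * ln(389391/184274) = 3376 m/s

3376 m/s


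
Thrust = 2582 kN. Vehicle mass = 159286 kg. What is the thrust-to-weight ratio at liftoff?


TWR = 2582000 / (159286 * 9.81) = 1.65

1.65


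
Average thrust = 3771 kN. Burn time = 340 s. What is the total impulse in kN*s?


It = 3771 * 340 = 1282140 kN*s

1282140 kN*s


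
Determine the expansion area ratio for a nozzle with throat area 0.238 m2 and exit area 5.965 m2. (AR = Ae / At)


AR = 5.965 / 0.238 = 25.1

25.1


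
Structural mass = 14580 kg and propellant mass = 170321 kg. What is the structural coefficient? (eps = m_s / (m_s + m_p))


eps = 14580 / (14580 + 170321) = 0.0789

0.0789


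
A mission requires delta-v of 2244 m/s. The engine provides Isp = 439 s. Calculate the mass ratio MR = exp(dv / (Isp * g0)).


Ve = 439 * 9.81 = 4306.59 m/s
MR = exp(2244 / 4306.59) = 1.684

1.684


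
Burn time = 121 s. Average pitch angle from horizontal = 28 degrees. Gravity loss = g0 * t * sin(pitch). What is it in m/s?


GL = 9.81 * 121 * sin(28 deg) = 557 m/s

557 m/s


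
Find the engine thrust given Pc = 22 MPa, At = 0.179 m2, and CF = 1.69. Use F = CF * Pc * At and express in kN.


F = 1.69 * 22e6 * 0.179 = 6.6552e+06 N = 6655.2 kN

6655.2 kN


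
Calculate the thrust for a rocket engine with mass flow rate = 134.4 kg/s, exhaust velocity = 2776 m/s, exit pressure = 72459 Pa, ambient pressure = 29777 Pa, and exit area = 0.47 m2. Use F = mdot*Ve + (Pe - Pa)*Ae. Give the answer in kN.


F = 134.4 * 2776 + (72459 - 29777) * 0.47 = 393155.0 N = 393.2 kN

393.2 kN


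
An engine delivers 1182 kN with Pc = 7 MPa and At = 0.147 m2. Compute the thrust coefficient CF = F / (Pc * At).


CF = 1182000 / (7e6 * 0.147) = 1.15

1.15


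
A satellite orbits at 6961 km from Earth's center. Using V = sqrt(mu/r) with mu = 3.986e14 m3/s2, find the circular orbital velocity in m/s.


V = sqrt(3.986e14 / 6961000) = 7567 m/s

7567 m/s


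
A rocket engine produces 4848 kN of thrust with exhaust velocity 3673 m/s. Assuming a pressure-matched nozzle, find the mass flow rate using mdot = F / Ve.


mdot = F / Ve = 4848000 / 3673 = 1319.9 kg/s

1319.9 kg/s


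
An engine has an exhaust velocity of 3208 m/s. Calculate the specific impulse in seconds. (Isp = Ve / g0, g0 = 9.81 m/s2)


Isp = Ve / g0 = 3208 / 9.81 = 327.0 s

327.0 s


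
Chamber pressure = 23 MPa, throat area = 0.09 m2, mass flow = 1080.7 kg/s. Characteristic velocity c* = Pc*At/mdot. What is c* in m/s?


c* = 23e6 * 0.09 / 1080.7 = 1915 m/s

1915 m/s


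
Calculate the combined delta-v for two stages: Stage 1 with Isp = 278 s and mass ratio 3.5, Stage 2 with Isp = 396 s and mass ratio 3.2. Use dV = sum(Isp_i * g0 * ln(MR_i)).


dV1 = 278 * 9.81 * ln(3.5) = 3416.5 m/s
dV2 = 396 * 9.81 * ln(3.2) = 4518.6 m/s
Total dV = 3416.5 + 4518.6 = 7935.1 m/s ~ 7935 m/s

7935 m/s


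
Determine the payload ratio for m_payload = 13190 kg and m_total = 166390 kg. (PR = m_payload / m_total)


PR = 13190 / 166390 = 0.0793

0.0793


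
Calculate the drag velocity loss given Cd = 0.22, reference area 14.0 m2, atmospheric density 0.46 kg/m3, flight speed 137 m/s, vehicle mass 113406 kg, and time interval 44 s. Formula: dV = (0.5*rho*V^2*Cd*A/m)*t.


D = 0.5 * 0.46 * 137^2 * 0.22 * 14.0 = 13295.96 N
a = 13295.96 / 113406 = 0.1172 m/s2
dV = 0.1172 * 44 = 5.2 m/s

5.2 m/s
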